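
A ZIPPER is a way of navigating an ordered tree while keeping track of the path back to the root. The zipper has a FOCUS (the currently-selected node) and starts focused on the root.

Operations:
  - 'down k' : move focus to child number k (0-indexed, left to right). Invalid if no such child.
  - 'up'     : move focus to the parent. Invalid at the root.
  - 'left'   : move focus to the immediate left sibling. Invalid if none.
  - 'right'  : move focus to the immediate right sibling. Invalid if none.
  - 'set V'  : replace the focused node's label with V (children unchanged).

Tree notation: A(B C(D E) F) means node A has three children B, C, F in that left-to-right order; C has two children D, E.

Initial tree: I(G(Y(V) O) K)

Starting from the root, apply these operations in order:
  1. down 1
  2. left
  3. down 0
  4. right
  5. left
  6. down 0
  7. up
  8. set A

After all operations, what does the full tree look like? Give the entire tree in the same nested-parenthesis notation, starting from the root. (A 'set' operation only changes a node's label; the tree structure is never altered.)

Step 1 (down 1): focus=K path=1 depth=1 children=[] left=['G'] right=[] parent=I
Step 2 (left): focus=G path=0 depth=1 children=['Y', 'O'] left=[] right=['K'] parent=I
Step 3 (down 0): focus=Y path=0/0 depth=2 children=['V'] left=[] right=['O'] parent=G
Step 4 (right): focus=O path=0/1 depth=2 children=[] left=['Y'] right=[] parent=G
Step 5 (left): focus=Y path=0/0 depth=2 children=['V'] left=[] right=['O'] parent=G
Step 6 (down 0): focus=V path=0/0/0 depth=3 children=[] left=[] right=[] parent=Y
Step 7 (up): focus=Y path=0/0 depth=2 children=['V'] left=[] right=['O'] parent=G
Step 8 (set A): focus=A path=0/0 depth=2 children=['V'] left=[] right=['O'] parent=G

Answer: I(G(A(V) O) K)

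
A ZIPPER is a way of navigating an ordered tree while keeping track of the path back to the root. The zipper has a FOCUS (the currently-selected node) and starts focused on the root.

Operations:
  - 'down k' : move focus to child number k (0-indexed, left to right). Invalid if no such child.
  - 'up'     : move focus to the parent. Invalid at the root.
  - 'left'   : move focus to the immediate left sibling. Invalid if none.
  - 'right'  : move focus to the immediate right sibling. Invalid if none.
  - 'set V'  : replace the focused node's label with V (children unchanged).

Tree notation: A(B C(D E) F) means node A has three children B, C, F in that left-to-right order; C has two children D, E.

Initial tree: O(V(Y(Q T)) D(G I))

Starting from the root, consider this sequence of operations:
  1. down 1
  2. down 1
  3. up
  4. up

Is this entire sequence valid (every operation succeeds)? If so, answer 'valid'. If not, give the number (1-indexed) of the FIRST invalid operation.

Answer: valid

Derivation:
Step 1 (down 1): focus=D path=1 depth=1 children=['G', 'I'] left=['V'] right=[] parent=O
Step 2 (down 1): focus=I path=1/1 depth=2 children=[] left=['G'] right=[] parent=D
Step 3 (up): focus=D path=1 depth=1 children=['G', 'I'] left=['V'] right=[] parent=O
Step 4 (up): focus=O path=root depth=0 children=['V', 'D'] (at root)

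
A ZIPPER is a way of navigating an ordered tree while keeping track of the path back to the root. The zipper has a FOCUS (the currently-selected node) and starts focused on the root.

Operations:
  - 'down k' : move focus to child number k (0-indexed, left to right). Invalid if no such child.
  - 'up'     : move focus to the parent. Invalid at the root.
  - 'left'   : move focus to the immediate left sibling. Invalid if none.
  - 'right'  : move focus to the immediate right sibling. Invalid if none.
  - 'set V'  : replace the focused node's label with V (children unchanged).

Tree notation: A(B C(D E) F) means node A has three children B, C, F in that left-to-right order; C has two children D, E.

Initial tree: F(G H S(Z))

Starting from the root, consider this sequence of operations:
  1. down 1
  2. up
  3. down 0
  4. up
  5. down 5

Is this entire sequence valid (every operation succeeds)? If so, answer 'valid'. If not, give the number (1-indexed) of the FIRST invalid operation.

Answer: 5

Derivation:
Step 1 (down 1): focus=H path=1 depth=1 children=[] left=['G'] right=['S'] parent=F
Step 2 (up): focus=F path=root depth=0 children=['G', 'H', 'S'] (at root)
Step 3 (down 0): focus=G path=0 depth=1 children=[] left=[] right=['H', 'S'] parent=F
Step 4 (up): focus=F path=root depth=0 children=['G', 'H', 'S'] (at root)
Step 5 (down 5): INVALID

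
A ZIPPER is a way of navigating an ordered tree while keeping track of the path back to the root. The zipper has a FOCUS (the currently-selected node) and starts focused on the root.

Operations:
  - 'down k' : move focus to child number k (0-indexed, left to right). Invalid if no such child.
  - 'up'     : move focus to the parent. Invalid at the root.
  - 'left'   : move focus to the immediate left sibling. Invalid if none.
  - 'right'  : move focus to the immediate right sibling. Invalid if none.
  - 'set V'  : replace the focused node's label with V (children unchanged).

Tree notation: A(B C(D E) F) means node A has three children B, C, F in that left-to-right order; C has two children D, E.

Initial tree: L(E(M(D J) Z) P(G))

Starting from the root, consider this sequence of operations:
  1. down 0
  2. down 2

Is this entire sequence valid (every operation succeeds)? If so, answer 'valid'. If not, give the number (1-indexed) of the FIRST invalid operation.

Step 1 (down 0): focus=E path=0 depth=1 children=['M', 'Z'] left=[] right=['P'] parent=L
Step 2 (down 2): INVALID

Answer: 2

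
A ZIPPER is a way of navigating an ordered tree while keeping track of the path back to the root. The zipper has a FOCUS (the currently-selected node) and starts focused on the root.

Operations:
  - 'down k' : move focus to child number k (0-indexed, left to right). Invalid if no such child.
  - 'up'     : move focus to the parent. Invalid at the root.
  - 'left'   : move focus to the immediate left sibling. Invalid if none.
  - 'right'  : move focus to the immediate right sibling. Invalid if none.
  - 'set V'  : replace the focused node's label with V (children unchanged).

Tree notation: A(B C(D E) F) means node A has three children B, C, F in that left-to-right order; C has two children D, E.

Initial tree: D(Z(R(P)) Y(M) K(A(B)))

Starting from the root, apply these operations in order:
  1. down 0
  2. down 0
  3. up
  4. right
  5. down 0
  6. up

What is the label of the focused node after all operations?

Answer: Y

Derivation:
Step 1 (down 0): focus=Z path=0 depth=1 children=['R'] left=[] right=['Y', 'K'] parent=D
Step 2 (down 0): focus=R path=0/0 depth=2 children=['P'] left=[] right=[] parent=Z
Step 3 (up): focus=Z path=0 depth=1 children=['R'] left=[] right=['Y', 'K'] parent=D
Step 4 (right): focus=Y path=1 depth=1 children=['M'] left=['Z'] right=['K'] parent=D
Step 5 (down 0): focus=M path=1/0 depth=2 children=[] left=[] right=[] parent=Y
Step 6 (up): focus=Y path=1 depth=1 children=['M'] left=['Z'] right=['K'] parent=D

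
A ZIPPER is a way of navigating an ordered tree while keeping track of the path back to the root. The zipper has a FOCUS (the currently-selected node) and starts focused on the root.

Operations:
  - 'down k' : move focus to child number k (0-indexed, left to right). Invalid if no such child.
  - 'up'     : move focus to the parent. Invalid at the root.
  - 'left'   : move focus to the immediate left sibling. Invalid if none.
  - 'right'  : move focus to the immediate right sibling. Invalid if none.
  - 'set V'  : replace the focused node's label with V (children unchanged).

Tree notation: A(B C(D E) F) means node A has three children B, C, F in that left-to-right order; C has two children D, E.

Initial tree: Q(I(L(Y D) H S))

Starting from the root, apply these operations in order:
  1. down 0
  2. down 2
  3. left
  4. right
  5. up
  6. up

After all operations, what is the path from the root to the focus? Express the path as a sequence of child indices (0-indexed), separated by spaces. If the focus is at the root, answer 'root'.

Step 1 (down 0): focus=I path=0 depth=1 children=['L', 'H', 'S'] left=[] right=[] parent=Q
Step 2 (down 2): focus=S path=0/2 depth=2 children=[] left=['L', 'H'] right=[] parent=I
Step 3 (left): focus=H path=0/1 depth=2 children=[] left=['L'] right=['S'] parent=I
Step 4 (right): focus=S path=0/2 depth=2 children=[] left=['L', 'H'] right=[] parent=I
Step 5 (up): focus=I path=0 depth=1 children=['L', 'H', 'S'] left=[] right=[] parent=Q
Step 6 (up): focus=Q path=root depth=0 children=['I'] (at root)

Answer: root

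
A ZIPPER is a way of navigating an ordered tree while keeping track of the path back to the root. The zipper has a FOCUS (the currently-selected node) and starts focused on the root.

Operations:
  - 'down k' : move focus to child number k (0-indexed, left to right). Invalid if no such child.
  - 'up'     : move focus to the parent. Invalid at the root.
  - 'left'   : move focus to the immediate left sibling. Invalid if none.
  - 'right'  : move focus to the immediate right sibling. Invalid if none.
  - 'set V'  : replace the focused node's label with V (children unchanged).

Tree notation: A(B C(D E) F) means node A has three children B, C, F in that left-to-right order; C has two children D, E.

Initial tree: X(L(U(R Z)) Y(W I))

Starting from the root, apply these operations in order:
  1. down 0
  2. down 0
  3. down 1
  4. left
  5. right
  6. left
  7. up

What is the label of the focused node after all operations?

Answer: U

Derivation:
Step 1 (down 0): focus=L path=0 depth=1 children=['U'] left=[] right=['Y'] parent=X
Step 2 (down 0): focus=U path=0/0 depth=2 children=['R', 'Z'] left=[] right=[] parent=L
Step 3 (down 1): focus=Z path=0/0/1 depth=3 children=[] left=['R'] right=[] parent=U
Step 4 (left): focus=R path=0/0/0 depth=3 children=[] left=[] right=['Z'] parent=U
Step 5 (right): focus=Z path=0/0/1 depth=3 children=[] left=['R'] right=[] parent=U
Step 6 (left): focus=R path=0/0/0 depth=3 children=[] left=[] right=['Z'] parent=U
Step 7 (up): focus=U path=0/0 depth=2 children=['R', 'Z'] left=[] right=[] parent=L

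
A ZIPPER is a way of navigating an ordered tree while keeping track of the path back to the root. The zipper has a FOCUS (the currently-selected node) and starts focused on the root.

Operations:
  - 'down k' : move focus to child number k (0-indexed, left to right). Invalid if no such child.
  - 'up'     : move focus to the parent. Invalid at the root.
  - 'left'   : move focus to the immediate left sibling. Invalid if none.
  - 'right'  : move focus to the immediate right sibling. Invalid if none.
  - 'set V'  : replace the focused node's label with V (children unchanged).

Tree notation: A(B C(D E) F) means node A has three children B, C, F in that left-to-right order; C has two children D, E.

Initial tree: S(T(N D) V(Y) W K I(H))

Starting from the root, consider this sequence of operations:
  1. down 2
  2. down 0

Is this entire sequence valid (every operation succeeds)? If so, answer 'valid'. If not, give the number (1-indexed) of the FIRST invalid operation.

Step 1 (down 2): focus=W path=2 depth=1 children=[] left=['T', 'V'] right=['K', 'I'] parent=S
Step 2 (down 0): INVALID

Answer: 2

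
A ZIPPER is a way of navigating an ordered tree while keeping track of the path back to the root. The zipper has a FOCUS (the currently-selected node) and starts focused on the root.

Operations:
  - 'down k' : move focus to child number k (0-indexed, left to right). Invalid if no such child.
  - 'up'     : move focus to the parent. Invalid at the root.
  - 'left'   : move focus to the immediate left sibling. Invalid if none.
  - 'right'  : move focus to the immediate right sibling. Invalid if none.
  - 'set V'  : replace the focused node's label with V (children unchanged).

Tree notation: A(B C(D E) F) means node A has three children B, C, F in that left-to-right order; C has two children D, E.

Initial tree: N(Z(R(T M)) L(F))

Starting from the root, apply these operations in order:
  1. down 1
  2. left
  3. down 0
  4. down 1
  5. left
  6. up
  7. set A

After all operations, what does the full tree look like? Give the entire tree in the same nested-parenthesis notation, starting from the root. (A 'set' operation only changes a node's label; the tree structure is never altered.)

Answer: N(Z(A(T M)) L(F))

Derivation:
Step 1 (down 1): focus=L path=1 depth=1 children=['F'] left=['Z'] right=[] parent=N
Step 2 (left): focus=Z path=0 depth=1 children=['R'] left=[] right=['L'] parent=N
Step 3 (down 0): focus=R path=0/0 depth=2 children=['T', 'M'] left=[] right=[] parent=Z
Step 4 (down 1): focus=M path=0/0/1 depth=3 children=[] left=['T'] right=[] parent=R
Step 5 (left): focus=T path=0/0/0 depth=3 children=[] left=[] right=['M'] parent=R
Step 6 (up): focus=R path=0/0 depth=2 children=['T', 'M'] left=[] right=[] parent=Z
Step 7 (set A): focus=A path=0/0 depth=2 children=['T', 'M'] left=[] right=[] parent=Z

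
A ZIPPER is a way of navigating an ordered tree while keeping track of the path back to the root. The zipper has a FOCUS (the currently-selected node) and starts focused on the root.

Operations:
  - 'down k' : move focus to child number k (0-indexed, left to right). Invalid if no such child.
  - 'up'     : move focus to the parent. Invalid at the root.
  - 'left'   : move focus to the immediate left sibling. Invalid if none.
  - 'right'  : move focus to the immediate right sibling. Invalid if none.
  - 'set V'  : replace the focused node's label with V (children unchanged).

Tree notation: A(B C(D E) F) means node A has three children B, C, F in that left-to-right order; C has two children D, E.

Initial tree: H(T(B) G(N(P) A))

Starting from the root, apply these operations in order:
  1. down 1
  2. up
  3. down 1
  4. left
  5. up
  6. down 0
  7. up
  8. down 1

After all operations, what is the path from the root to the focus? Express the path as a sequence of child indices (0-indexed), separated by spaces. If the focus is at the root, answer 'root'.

Answer: 1

Derivation:
Step 1 (down 1): focus=G path=1 depth=1 children=['N', 'A'] left=['T'] right=[] parent=H
Step 2 (up): focus=H path=root depth=0 children=['T', 'G'] (at root)
Step 3 (down 1): focus=G path=1 depth=1 children=['N', 'A'] left=['T'] right=[] parent=H
Step 4 (left): focus=T path=0 depth=1 children=['B'] left=[] right=['G'] parent=H
Step 5 (up): focus=H path=root depth=0 children=['T', 'G'] (at root)
Step 6 (down 0): focus=T path=0 depth=1 children=['B'] left=[] right=['G'] parent=H
Step 7 (up): focus=H path=root depth=0 children=['T', 'G'] (at root)
Step 8 (down 1): focus=G path=1 depth=1 children=['N', 'A'] left=['T'] right=[] parent=H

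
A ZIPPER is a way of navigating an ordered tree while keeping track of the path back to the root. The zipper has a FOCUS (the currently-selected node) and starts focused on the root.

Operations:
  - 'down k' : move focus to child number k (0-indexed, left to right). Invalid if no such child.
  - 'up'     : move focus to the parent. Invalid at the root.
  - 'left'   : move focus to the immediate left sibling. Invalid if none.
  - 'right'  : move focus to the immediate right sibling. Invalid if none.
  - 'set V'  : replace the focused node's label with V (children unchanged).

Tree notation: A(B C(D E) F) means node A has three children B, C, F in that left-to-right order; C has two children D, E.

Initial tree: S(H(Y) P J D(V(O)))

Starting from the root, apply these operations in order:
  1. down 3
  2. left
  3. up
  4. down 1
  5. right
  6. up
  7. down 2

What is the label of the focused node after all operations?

Answer: J

Derivation:
Step 1 (down 3): focus=D path=3 depth=1 children=['V'] left=['H', 'P', 'J'] right=[] parent=S
Step 2 (left): focus=J path=2 depth=1 children=[] left=['H', 'P'] right=['D'] parent=S
Step 3 (up): focus=S path=root depth=0 children=['H', 'P', 'J', 'D'] (at root)
Step 4 (down 1): focus=P path=1 depth=1 children=[] left=['H'] right=['J', 'D'] parent=S
Step 5 (right): focus=J path=2 depth=1 children=[] left=['H', 'P'] right=['D'] parent=S
Step 6 (up): focus=S path=root depth=0 children=['H', 'P', 'J', 'D'] (at root)
Step 7 (down 2): focus=J path=2 depth=1 children=[] left=['H', 'P'] right=['D'] parent=S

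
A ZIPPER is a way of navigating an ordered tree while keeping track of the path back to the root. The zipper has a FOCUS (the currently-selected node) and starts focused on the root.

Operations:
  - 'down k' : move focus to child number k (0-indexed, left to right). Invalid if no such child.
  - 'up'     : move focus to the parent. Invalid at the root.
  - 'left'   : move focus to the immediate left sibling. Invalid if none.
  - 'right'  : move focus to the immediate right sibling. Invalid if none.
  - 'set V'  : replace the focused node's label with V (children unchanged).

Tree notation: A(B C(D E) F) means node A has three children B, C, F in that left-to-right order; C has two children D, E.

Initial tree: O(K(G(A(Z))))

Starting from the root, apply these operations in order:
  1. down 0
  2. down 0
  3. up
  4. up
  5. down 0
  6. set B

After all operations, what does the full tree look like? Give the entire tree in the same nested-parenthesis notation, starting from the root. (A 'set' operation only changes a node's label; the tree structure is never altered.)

Answer: O(B(G(A(Z))))

Derivation:
Step 1 (down 0): focus=K path=0 depth=1 children=['G'] left=[] right=[] parent=O
Step 2 (down 0): focus=G path=0/0 depth=2 children=['A'] left=[] right=[] parent=K
Step 3 (up): focus=K path=0 depth=1 children=['G'] left=[] right=[] parent=O
Step 4 (up): focus=O path=root depth=0 children=['K'] (at root)
Step 5 (down 0): focus=K path=0 depth=1 children=['G'] left=[] right=[] parent=O
Step 6 (set B): focus=B path=0 depth=1 children=['G'] left=[] right=[] parent=O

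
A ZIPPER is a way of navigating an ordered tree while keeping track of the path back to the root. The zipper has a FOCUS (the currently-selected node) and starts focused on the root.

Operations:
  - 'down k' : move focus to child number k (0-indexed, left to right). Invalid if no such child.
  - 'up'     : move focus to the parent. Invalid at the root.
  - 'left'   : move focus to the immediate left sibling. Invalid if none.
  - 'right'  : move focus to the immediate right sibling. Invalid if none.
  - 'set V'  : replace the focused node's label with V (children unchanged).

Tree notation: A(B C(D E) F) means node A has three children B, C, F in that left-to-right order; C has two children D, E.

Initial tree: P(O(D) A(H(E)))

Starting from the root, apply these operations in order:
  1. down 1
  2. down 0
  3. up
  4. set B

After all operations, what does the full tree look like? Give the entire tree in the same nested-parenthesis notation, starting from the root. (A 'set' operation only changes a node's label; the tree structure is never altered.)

Answer: P(O(D) B(H(E)))

Derivation:
Step 1 (down 1): focus=A path=1 depth=1 children=['H'] left=['O'] right=[] parent=P
Step 2 (down 0): focus=H path=1/0 depth=2 children=['E'] left=[] right=[] parent=A
Step 3 (up): focus=A path=1 depth=1 children=['H'] left=['O'] right=[] parent=P
Step 4 (set B): focus=B path=1 depth=1 children=['H'] left=['O'] right=[] parent=P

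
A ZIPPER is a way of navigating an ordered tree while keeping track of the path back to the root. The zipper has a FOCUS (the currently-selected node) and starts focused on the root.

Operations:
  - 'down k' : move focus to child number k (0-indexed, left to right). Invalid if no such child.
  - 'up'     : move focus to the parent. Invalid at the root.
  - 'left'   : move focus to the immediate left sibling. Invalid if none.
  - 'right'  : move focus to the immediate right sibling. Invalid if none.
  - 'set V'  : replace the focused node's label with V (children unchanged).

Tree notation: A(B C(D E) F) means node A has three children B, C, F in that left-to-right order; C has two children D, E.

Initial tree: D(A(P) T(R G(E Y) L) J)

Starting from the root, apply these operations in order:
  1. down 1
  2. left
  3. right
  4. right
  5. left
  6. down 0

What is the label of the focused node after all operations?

Answer: R

Derivation:
Step 1 (down 1): focus=T path=1 depth=1 children=['R', 'G', 'L'] left=['A'] right=['J'] parent=D
Step 2 (left): focus=A path=0 depth=1 children=['P'] left=[] right=['T', 'J'] parent=D
Step 3 (right): focus=T path=1 depth=1 children=['R', 'G', 'L'] left=['A'] right=['J'] parent=D
Step 4 (right): focus=J path=2 depth=1 children=[] left=['A', 'T'] right=[] parent=D
Step 5 (left): focus=T path=1 depth=1 children=['R', 'G', 'L'] left=['A'] right=['J'] parent=D
Step 6 (down 0): focus=R path=1/0 depth=2 children=[] left=[] right=['G', 'L'] parent=T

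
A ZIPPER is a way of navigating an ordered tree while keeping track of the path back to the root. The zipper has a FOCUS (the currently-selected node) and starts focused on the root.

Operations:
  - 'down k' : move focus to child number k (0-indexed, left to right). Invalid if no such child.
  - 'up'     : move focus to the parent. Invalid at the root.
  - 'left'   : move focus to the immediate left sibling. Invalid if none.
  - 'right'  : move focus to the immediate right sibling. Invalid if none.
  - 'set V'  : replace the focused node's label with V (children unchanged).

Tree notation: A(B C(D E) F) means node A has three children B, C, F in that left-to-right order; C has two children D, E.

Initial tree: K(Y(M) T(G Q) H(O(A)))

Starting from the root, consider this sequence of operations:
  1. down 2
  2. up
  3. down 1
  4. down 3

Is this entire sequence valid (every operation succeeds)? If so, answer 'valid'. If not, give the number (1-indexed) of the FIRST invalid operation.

Answer: 4

Derivation:
Step 1 (down 2): focus=H path=2 depth=1 children=['O'] left=['Y', 'T'] right=[] parent=K
Step 2 (up): focus=K path=root depth=0 children=['Y', 'T', 'H'] (at root)
Step 3 (down 1): focus=T path=1 depth=1 children=['G', 'Q'] left=['Y'] right=['H'] parent=K
Step 4 (down 3): INVALID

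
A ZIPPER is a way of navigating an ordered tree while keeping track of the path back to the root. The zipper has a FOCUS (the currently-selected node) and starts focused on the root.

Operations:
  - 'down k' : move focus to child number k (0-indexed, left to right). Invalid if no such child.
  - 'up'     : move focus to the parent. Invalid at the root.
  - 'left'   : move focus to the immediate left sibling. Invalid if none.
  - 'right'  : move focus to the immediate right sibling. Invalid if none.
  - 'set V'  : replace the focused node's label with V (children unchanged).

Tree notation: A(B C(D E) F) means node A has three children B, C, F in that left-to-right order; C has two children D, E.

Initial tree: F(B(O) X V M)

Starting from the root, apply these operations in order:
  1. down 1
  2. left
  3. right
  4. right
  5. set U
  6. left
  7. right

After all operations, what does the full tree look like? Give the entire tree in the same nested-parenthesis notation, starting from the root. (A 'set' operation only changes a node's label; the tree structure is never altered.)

Step 1 (down 1): focus=X path=1 depth=1 children=[] left=['B'] right=['V', 'M'] parent=F
Step 2 (left): focus=B path=0 depth=1 children=['O'] left=[] right=['X', 'V', 'M'] parent=F
Step 3 (right): focus=X path=1 depth=1 children=[] left=['B'] right=['V', 'M'] parent=F
Step 4 (right): focus=V path=2 depth=1 children=[] left=['B', 'X'] right=['M'] parent=F
Step 5 (set U): focus=U path=2 depth=1 children=[] left=['B', 'X'] right=['M'] parent=F
Step 6 (left): focus=X path=1 depth=1 children=[] left=['B'] right=['U', 'M'] parent=F
Step 7 (right): focus=U path=2 depth=1 children=[] left=['B', 'X'] right=['M'] parent=F

Answer: F(B(O) X U M)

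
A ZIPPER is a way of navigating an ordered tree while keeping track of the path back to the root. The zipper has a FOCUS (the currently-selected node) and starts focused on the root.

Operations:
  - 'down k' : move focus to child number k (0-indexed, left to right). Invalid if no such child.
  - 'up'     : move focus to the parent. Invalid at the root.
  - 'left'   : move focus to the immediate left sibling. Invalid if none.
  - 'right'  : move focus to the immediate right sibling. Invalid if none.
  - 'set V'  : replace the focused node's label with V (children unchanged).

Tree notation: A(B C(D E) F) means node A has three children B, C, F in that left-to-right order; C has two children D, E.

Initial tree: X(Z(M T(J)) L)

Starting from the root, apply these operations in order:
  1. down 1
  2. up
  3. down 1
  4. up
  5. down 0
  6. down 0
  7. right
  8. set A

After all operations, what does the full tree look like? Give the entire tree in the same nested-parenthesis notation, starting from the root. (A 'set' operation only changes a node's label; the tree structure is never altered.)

Step 1 (down 1): focus=L path=1 depth=1 children=[] left=['Z'] right=[] parent=X
Step 2 (up): focus=X path=root depth=0 children=['Z', 'L'] (at root)
Step 3 (down 1): focus=L path=1 depth=1 children=[] left=['Z'] right=[] parent=X
Step 4 (up): focus=X path=root depth=0 children=['Z', 'L'] (at root)
Step 5 (down 0): focus=Z path=0 depth=1 children=['M', 'T'] left=[] right=['L'] parent=X
Step 6 (down 0): focus=M path=0/0 depth=2 children=[] left=[] right=['T'] parent=Z
Step 7 (right): focus=T path=0/1 depth=2 children=['J'] left=['M'] right=[] parent=Z
Step 8 (set A): focus=A path=0/1 depth=2 children=['J'] left=['M'] right=[] parent=Z

Answer: X(Z(M A(J)) L)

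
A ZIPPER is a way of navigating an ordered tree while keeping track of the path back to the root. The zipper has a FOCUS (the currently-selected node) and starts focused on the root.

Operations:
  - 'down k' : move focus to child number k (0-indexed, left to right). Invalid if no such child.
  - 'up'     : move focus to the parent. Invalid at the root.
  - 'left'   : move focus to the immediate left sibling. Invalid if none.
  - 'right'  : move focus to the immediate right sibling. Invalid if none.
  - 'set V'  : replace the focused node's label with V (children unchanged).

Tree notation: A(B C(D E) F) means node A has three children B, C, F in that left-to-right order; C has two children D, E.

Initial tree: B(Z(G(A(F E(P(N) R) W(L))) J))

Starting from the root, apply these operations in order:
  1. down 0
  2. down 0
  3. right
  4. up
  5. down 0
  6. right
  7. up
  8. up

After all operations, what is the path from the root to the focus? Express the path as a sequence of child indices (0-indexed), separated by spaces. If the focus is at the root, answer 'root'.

Answer: root

Derivation:
Step 1 (down 0): focus=Z path=0 depth=1 children=['G', 'J'] left=[] right=[] parent=B
Step 2 (down 0): focus=G path=0/0 depth=2 children=['A'] left=[] right=['J'] parent=Z
Step 3 (right): focus=J path=0/1 depth=2 children=[] left=['G'] right=[] parent=Z
Step 4 (up): focus=Z path=0 depth=1 children=['G', 'J'] left=[] right=[] parent=B
Step 5 (down 0): focus=G path=0/0 depth=2 children=['A'] left=[] right=['J'] parent=Z
Step 6 (right): focus=J path=0/1 depth=2 children=[] left=['G'] right=[] parent=Z
Step 7 (up): focus=Z path=0 depth=1 children=['G', 'J'] left=[] right=[] parent=B
Step 8 (up): focus=B path=root depth=0 children=['Z'] (at root)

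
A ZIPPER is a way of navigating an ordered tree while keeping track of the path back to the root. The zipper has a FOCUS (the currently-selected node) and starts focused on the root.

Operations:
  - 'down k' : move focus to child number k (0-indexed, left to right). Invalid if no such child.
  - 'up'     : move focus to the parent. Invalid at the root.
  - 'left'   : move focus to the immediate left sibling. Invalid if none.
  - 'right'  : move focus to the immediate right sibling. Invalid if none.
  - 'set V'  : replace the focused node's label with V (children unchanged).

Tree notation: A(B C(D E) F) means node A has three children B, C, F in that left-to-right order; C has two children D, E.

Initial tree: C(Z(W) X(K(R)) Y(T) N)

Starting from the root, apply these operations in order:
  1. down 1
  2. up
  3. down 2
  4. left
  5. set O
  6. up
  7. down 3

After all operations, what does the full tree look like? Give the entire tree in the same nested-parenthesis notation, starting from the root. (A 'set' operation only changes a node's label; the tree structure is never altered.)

Step 1 (down 1): focus=X path=1 depth=1 children=['K'] left=['Z'] right=['Y', 'N'] parent=C
Step 2 (up): focus=C path=root depth=0 children=['Z', 'X', 'Y', 'N'] (at root)
Step 3 (down 2): focus=Y path=2 depth=1 children=['T'] left=['Z', 'X'] right=['N'] parent=C
Step 4 (left): focus=X path=1 depth=1 children=['K'] left=['Z'] right=['Y', 'N'] parent=C
Step 5 (set O): focus=O path=1 depth=1 children=['K'] left=['Z'] right=['Y', 'N'] parent=C
Step 6 (up): focus=C path=root depth=0 children=['Z', 'O', 'Y', 'N'] (at root)
Step 7 (down 3): focus=N path=3 depth=1 children=[] left=['Z', 'O', 'Y'] right=[] parent=C

Answer: C(Z(W) O(K(R)) Y(T) N)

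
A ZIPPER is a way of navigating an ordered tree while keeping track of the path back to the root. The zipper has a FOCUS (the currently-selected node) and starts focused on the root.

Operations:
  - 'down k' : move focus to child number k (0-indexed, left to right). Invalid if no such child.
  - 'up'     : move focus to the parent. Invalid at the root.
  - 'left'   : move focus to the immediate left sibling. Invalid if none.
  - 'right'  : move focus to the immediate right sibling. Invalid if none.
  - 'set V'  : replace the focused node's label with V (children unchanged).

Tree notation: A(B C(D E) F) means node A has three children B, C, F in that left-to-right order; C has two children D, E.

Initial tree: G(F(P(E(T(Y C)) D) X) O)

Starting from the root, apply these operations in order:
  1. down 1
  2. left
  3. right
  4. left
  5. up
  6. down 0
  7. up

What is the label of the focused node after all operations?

Step 1 (down 1): focus=O path=1 depth=1 children=[] left=['F'] right=[] parent=G
Step 2 (left): focus=F path=0 depth=1 children=['P', 'X'] left=[] right=['O'] parent=G
Step 3 (right): focus=O path=1 depth=1 children=[] left=['F'] right=[] parent=G
Step 4 (left): focus=F path=0 depth=1 children=['P', 'X'] left=[] right=['O'] parent=G
Step 5 (up): focus=G path=root depth=0 children=['F', 'O'] (at root)
Step 6 (down 0): focus=F path=0 depth=1 children=['P', 'X'] left=[] right=['O'] parent=G
Step 7 (up): focus=G path=root depth=0 children=['F', 'O'] (at root)

Answer: G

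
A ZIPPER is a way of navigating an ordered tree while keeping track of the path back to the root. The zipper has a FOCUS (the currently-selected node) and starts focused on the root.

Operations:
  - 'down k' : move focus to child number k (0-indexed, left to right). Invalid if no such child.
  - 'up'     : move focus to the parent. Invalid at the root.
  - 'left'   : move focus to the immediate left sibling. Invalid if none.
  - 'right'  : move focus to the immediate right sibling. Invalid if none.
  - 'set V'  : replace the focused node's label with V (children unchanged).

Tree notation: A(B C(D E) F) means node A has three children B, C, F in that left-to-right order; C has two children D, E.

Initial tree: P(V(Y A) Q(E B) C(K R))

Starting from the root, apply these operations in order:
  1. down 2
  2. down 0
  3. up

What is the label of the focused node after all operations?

Step 1 (down 2): focus=C path=2 depth=1 children=['K', 'R'] left=['V', 'Q'] right=[] parent=P
Step 2 (down 0): focus=K path=2/0 depth=2 children=[] left=[] right=['R'] parent=C
Step 3 (up): focus=C path=2 depth=1 children=['K', 'R'] left=['V', 'Q'] right=[] parent=P

Answer: C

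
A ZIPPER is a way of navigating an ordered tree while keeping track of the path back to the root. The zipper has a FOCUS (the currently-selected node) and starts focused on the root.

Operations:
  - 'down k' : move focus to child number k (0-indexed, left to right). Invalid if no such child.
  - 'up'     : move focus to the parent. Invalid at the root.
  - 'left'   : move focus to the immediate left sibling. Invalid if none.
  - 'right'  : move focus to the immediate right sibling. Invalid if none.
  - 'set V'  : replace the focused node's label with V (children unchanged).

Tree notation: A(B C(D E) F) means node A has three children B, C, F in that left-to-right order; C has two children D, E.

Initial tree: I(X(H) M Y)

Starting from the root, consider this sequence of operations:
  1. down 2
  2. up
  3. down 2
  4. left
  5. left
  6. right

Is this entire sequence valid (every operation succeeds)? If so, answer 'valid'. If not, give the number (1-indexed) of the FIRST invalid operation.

Answer: valid

Derivation:
Step 1 (down 2): focus=Y path=2 depth=1 children=[] left=['X', 'M'] right=[] parent=I
Step 2 (up): focus=I path=root depth=0 children=['X', 'M', 'Y'] (at root)
Step 3 (down 2): focus=Y path=2 depth=1 children=[] left=['X', 'M'] right=[] parent=I
Step 4 (left): focus=M path=1 depth=1 children=[] left=['X'] right=['Y'] parent=I
Step 5 (left): focus=X path=0 depth=1 children=['H'] left=[] right=['M', 'Y'] parent=I
Step 6 (right): focus=M path=1 depth=1 children=[] left=['X'] right=['Y'] parent=I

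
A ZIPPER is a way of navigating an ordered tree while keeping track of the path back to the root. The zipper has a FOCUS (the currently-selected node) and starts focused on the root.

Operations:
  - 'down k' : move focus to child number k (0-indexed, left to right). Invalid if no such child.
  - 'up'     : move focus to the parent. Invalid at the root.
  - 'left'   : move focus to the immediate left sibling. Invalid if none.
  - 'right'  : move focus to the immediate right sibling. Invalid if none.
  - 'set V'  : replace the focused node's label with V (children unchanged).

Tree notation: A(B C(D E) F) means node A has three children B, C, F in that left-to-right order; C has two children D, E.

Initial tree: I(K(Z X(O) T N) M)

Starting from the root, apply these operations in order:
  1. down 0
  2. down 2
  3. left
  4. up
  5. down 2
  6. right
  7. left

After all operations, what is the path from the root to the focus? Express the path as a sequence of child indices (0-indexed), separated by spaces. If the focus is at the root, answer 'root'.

Answer: 0 2

Derivation:
Step 1 (down 0): focus=K path=0 depth=1 children=['Z', 'X', 'T', 'N'] left=[] right=['M'] parent=I
Step 2 (down 2): focus=T path=0/2 depth=2 children=[] left=['Z', 'X'] right=['N'] parent=K
Step 3 (left): focus=X path=0/1 depth=2 children=['O'] left=['Z'] right=['T', 'N'] parent=K
Step 4 (up): focus=K path=0 depth=1 children=['Z', 'X', 'T', 'N'] left=[] right=['M'] parent=I
Step 5 (down 2): focus=T path=0/2 depth=2 children=[] left=['Z', 'X'] right=['N'] parent=K
Step 6 (right): focus=N path=0/3 depth=2 children=[] left=['Z', 'X', 'T'] right=[] parent=K
Step 7 (left): focus=T path=0/2 depth=2 children=[] left=['Z', 'X'] right=['N'] parent=K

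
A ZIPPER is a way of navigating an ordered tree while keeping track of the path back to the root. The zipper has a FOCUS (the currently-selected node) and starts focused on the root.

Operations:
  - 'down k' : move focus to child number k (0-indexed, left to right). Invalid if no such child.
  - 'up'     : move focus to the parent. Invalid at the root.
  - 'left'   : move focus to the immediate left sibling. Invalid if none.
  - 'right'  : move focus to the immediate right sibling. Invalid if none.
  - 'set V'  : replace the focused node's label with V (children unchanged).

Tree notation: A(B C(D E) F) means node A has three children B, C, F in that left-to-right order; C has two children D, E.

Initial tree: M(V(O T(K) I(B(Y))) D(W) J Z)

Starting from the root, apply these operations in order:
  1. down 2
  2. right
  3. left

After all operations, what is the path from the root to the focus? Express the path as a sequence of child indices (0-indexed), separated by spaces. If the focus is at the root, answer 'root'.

Step 1 (down 2): focus=J path=2 depth=1 children=[] left=['V', 'D'] right=['Z'] parent=M
Step 2 (right): focus=Z path=3 depth=1 children=[] left=['V', 'D', 'J'] right=[] parent=M
Step 3 (left): focus=J path=2 depth=1 children=[] left=['V', 'D'] right=['Z'] parent=M

Answer: 2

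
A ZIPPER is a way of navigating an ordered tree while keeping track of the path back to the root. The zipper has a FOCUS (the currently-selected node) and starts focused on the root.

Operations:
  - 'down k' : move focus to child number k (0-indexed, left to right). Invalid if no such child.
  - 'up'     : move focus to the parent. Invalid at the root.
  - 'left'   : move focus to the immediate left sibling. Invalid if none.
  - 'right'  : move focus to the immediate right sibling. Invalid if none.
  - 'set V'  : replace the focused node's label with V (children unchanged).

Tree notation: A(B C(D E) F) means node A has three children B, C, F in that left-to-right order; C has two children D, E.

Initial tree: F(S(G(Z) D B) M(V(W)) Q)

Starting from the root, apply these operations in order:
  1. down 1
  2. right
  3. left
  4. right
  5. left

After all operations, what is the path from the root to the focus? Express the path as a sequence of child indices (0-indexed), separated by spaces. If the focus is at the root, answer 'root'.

Answer: 1

Derivation:
Step 1 (down 1): focus=M path=1 depth=1 children=['V'] left=['S'] right=['Q'] parent=F
Step 2 (right): focus=Q path=2 depth=1 children=[] left=['S', 'M'] right=[] parent=F
Step 3 (left): focus=M path=1 depth=1 children=['V'] left=['S'] right=['Q'] parent=F
Step 4 (right): focus=Q path=2 depth=1 children=[] left=['S', 'M'] right=[] parent=F
Step 5 (left): focus=M path=1 depth=1 children=['V'] left=['S'] right=['Q'] parent=F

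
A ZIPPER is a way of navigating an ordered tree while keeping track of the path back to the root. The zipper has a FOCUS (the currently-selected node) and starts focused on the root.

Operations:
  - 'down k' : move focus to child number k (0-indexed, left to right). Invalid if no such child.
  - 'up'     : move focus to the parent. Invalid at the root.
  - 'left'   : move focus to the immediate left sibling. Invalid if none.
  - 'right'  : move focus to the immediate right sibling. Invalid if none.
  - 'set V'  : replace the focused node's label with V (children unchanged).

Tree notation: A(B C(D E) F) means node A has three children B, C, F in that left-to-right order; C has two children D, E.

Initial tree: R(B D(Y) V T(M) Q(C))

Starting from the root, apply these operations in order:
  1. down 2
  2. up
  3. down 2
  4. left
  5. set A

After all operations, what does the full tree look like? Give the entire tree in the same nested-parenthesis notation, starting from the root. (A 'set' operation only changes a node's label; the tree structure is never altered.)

Step 1 (down 2): focus=V path=2 depth=1 children=[] left=['B', 'D'] right=['T', 'Q'] parent=R
Step 2 (up): focus=R path=root depth=0 children=['B', 'D', 'V', 'T', 'Q'] (at root)
Step 3 (down 2): focus=V path=2 depth=1 children=[] left=['B', 'D'] right=['T', 'Q'] parent=R
Step 4 (left): focus=D path=1 depth=1 children=['Y'] left=['B'] right=['V', 'T', 'Q'] parent=R
Step 5 (set A): focus=A path=1 depth=1 children=['Y'] left=['B'] right=['V', 'T', 'Q'] parent=R

Answer: R(B A(Y) V T(M) Q(C))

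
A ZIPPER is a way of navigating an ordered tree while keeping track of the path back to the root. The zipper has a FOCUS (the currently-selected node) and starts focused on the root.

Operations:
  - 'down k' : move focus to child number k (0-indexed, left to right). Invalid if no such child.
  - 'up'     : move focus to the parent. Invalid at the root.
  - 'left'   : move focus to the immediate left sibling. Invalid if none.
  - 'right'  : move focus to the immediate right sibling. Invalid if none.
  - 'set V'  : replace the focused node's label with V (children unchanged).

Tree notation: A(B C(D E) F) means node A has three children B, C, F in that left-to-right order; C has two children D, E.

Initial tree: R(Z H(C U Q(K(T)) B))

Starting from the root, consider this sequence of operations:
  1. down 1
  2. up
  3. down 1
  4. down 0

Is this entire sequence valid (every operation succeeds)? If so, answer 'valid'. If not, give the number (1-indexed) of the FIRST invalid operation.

Step 1 (down 1): focus=H path=1 depth=1 children=['C', 'U', 'Q', 'B'] left=['Z'] right=[] parent=R
Step 2 (up): focus=R path=root depth=0 children=['Z', 'H'] (at root)
Step 3 (down 1): focus=H path=1 depth=1 children=['C', 'U', 'Q', 'B'] left=['Z'] right=[] parent=R
Step 4 (down 0): focus=C path=1/0 depth=2 children=[] left=[] right=['U', 'Q', 'B'] parent=H

Answer: valid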